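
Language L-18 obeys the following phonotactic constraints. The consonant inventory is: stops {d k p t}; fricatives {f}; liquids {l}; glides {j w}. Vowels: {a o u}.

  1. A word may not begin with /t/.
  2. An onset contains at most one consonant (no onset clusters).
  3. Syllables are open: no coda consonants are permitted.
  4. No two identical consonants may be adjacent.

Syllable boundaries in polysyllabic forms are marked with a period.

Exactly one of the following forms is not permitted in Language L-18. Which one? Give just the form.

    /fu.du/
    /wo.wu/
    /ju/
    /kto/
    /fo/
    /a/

/kto/

/fu.du/ — σ1 onset /f/, coda /∅/ ok; σ2 onset /d/, coda /∅/ ok → permitted
/wo.wu/ — σ1 onset /w/, coda /∅/ ok; σ2 onset /w/, coda /∅/ ok → permitted
/ju/ — σ1 onset /j/, coda /∅/ ok → permitted
/kto/ — violates constraint 2: syllable 1 onset /kt/ has 2 consonants (> 1) → not permitted
/fo/ — σ1 onset /f/, coda /∅/ ok → permitted
/a/ — σ1 onset /∅/, coda /∅/ ok → permitted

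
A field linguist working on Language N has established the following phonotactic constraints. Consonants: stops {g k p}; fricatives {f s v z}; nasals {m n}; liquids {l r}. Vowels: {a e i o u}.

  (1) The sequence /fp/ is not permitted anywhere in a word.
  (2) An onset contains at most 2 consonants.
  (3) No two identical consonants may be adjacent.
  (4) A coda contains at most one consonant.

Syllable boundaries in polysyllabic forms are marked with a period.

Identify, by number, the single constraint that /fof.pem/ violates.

/fof.pem/: contains banned sequence /fp/.
This is a violation of constraint 1: "The sequence /fp/ is not permitted anywhere in a word."
The remaining constraints (2, 3, 4) are satisfied.

1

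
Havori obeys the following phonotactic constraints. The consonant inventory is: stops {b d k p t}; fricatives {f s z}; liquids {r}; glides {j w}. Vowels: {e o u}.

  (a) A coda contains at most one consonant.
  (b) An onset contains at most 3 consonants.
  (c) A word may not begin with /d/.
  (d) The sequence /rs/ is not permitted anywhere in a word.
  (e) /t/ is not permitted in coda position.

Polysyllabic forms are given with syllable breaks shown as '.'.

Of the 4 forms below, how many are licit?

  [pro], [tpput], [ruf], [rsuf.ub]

[pro] — σ1 onset /pr/ (2C), coda /∅/ ok → licit
[tpput] — violates constraint (e): syllable 1 coda contains /t/ → illicit
[ruf] — σ1 onset /r/, coda /f/ ok → licit
[rsuf.ub] — violates constraint (d): contains banned sequence /rs/ → illicit
Licit: [pro], [ruf] → 2.

2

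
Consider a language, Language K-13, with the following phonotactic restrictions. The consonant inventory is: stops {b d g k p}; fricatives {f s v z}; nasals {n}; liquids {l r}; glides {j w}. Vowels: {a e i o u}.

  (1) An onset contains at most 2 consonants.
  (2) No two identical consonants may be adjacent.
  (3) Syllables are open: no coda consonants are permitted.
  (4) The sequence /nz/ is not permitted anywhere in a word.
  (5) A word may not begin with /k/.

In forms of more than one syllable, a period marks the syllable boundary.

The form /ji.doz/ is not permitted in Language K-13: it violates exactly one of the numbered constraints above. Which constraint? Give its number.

/ji.doz/: syllable 2 coda /z/ has 1 consonant (> 0).
This is a violation of constraint 3: "Syllables are open: no coda consonants are permitted."
The remaining constraints (1, 2, 4, 5) are satisfied.

3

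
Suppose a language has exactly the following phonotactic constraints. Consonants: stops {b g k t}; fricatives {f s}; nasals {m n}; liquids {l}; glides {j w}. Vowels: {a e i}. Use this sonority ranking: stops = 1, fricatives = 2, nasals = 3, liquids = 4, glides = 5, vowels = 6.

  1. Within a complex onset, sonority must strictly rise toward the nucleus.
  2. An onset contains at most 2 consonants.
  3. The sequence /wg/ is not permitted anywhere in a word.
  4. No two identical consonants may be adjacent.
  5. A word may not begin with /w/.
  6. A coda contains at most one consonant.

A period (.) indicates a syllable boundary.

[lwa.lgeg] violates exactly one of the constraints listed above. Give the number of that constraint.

1

[lwa.lgeg]: syllable 2 onset /lg/: /l/ (liquid, 4) → /g/ (stop, 1) does not rise.
This is a violation of constraint 1: "Within a complex onset, sonority must strictly rise toward the nucleus."
The remaining constraints (2, 3, 4, 5, 6) are satisfied.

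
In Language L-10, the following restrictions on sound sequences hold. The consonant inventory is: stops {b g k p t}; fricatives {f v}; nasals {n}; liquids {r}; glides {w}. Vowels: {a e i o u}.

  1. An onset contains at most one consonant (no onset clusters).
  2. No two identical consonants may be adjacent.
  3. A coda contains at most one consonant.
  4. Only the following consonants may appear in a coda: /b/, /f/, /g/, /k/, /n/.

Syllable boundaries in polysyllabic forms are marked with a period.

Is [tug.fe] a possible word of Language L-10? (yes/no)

[tug.fe] — σ1 onset /t/, coda /g/ ok; σ2 onset /f/, coda /∅/ ok → phonotactically legal

yes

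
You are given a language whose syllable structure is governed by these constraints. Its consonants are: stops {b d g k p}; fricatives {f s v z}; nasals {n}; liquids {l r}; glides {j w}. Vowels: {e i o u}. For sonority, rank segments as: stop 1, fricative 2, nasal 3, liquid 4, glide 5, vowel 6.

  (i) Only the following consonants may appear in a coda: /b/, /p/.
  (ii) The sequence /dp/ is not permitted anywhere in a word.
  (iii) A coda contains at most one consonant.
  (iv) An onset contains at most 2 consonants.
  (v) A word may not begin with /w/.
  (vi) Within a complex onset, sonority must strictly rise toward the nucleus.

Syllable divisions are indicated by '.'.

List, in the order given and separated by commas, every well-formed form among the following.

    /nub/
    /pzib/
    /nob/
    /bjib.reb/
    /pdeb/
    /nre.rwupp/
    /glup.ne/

/nub/, /pzib/, /nob/, /bjib.reb/, /glup.ne/

/nub/ — σ1 onset /n/, coda /b/ ok → well-formed
/pzib/ — σ1 onset /pz/ (1→2 rises), coda /b/ ok → well-formed
/nob/ — σ1 onset /n/, coda /b/ ok → well-formed
/bjib.reb/ — σ1 onset /bj/ (1→5 rises), coda /b/ ok; σ2 onset /r/, coda /b/ ok → well-formed
/pdeb/ — violates constraint (vi): syllable 1 onset /pd/: /p/ (stop, 1) → /d/ (stop, 1) does not rise → ill-formed
/nre.rwupp/ — violates constraint (iii): syllable 2 coda /pp/ has 2 consonants (> 1) → ill-formed
/glup.ne/ — σ1 onset /gl/ (1→4 rises), coda /p/ ok; σ2 onset /n/, coda /∅/ ok → well-formed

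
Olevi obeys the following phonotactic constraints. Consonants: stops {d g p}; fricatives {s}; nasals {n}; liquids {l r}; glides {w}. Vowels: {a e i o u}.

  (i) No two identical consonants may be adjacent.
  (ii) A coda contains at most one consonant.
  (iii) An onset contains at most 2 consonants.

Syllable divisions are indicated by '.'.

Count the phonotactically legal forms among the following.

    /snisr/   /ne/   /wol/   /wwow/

/snisr/ — violates constraint (ii): syllable 1 coda /sr/ has 2 consonants (> 1) → phonotactically illegal
/ne/ — σ1 onset /n/, coda /∅/ ok → phonotactically legal
/wol/ — σ1 onset /w/, coda /l/ ok → phonotactically legal
/wwow/ — violates constraint (i): adjacent identical consonants /ww/ → phonotactically illegal
Phonotactically legal: /ne/, /wol/ → 2.

2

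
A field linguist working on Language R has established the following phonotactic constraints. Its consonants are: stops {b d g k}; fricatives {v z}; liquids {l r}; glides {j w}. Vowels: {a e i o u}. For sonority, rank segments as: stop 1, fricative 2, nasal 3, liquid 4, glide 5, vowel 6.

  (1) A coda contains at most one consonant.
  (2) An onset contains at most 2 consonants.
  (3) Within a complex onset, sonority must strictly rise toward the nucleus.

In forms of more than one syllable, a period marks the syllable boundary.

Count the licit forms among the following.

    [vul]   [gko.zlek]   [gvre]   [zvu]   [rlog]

[vul] — σ1 onset /v/, coda /l/ ok → licit
[gko.zlek] — violates constraint 3: syllable 1 onset /gk/: /g/ (stop, 1) → /k/ (stop, 1) does not rise → illicit
[gvre] — violates constraint 2: syllable 1 onset /gvr/ has 3 consonants (> 2) → illicit
[zvu] — violates constraint 3: syllable 1 onset /zv/: /z/ (fricative, 2) → /v/ (fricative, 2) does not rise → illicit
[rlog] — violates constraint 3: syllable 1 onset /rl/: /r/ (liquid, 4) → /l/ (liquid, 4) does not rise → illicit
Licit: [vul] → 1.

1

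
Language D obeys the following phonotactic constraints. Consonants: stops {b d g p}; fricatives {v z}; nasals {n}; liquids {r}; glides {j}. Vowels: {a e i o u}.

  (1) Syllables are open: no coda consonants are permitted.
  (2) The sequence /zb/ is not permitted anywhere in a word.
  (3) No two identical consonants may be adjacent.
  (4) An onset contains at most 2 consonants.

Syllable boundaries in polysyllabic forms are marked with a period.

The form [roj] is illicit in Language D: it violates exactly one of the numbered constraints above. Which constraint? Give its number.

[roj]: syllable 1 coda /j/ has 1 consonant (> 0).
This is a violation of constraint 1: "Syllables are open: no coda consonants are permitted."
The remaining constraints (2, 3, 4) are satisfied.

1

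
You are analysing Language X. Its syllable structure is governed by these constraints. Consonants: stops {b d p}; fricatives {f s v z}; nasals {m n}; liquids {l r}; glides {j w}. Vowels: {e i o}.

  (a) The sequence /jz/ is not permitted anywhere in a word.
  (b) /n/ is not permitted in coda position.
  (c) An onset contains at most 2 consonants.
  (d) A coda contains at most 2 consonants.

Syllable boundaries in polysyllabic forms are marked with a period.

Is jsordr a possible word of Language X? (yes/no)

no

jsordr — violates constraint (d): syllable 1 coda /rdr/ has 3 consonants (> 2) → illicit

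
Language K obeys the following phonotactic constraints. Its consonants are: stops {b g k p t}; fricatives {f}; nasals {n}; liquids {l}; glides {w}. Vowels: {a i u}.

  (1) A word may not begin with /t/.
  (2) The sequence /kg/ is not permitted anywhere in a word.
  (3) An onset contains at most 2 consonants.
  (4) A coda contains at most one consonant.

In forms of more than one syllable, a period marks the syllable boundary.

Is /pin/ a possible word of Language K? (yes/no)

/pin/ — σ1 onset /p/, coda /n/ ok → well-formed

yes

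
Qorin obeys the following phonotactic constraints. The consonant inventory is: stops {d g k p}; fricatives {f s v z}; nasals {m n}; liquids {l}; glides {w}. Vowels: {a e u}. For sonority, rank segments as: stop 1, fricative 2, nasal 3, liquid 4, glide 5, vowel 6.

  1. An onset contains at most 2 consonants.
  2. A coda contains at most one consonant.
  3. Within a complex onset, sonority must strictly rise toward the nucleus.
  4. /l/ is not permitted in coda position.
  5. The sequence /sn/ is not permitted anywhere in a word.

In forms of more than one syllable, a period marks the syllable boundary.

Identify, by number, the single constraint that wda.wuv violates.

3

wda.wuv: syllable 1 onset /wd/: /w/ (glide, 5) → /d/ (stop, 1) does not rise.
This is a violation of constraint 3: "Within a complex onset, sonority must strictly rise toward the nucleus."
The remaining constraints (1, 2, 4, 5) are satisfied.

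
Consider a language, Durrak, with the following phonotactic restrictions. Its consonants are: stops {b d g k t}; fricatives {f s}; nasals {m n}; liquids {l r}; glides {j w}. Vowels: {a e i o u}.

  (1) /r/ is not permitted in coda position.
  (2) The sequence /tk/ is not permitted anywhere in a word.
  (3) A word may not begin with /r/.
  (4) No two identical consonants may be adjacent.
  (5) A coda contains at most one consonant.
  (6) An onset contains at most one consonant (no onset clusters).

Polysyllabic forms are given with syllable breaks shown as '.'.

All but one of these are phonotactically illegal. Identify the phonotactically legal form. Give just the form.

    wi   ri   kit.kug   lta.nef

wi — σ1 onset /w/, coda /∅/ ok → phonotactically legal
ri — violates constraint 3: word begins with /r/ → phonotactically illegal
kit.kug — violates constraint 2: contains banned sequence /tk/ → phonotactically illegal
lta.nef — violates constraint 6: syllable 1 onset /lt/ has 2 consonants (> 1) → phonotactically illegal

wi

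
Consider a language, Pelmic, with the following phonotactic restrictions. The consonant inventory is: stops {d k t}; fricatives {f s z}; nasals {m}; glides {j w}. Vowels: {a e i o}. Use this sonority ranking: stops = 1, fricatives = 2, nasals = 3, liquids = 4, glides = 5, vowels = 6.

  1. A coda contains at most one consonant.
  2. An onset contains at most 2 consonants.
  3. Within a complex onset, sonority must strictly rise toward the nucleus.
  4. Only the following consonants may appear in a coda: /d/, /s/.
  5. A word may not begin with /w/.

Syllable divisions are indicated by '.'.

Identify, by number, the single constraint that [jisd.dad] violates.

1

[jisd.dad]: syllable 1 coda /sd/ has 2 consonants (> 1).
This is a violation of constraint 1: "A coda contains at most one consonant."
The remaining constraints (2, 3, 4, 5) are satisfied.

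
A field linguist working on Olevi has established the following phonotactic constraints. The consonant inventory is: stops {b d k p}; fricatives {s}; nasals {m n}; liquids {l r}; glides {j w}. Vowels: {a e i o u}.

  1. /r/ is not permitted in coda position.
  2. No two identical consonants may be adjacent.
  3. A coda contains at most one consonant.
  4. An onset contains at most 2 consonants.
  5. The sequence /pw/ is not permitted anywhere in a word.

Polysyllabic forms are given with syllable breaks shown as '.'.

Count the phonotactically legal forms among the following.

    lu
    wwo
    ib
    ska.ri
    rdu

lu — σ1 onset /l/, coda /∅/ ok → phonotactically legal
wwo — violates constraint 2: adjacent identical consonants /ww/ → phonotactically illegal
ib — σ1 onset /∅/, coda /b/ ok → phonotactically legal
ska.ri — σ1 onset /sk/ (2C), coda /∅/ ok; σ2 onset /r/, coda /∅/ ok → phonotactically legal
rdu — σ1 onset /rd/ (2C), coda /∅/ ok → phonotactically legal
Phonotactically legal: lu, ib, ska.ri, rdu → 4.

4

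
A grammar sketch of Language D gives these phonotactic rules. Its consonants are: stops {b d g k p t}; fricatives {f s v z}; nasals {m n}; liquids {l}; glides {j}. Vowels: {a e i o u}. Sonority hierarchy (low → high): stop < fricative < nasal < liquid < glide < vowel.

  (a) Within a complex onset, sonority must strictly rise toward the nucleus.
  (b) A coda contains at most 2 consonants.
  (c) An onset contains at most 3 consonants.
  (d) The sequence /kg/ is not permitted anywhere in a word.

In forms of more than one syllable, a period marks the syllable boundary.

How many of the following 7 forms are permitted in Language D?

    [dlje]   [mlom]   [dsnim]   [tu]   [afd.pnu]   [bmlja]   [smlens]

[dlje] — σ1 onset /dlj/ (1→4→5 rises), coda /∅/ ok → permitted
[mlom] — σ1 onset /ml/ (3→4 rises), coda /m/ ok → permitted
[dsnim] — σ1 onset /dsn/ (1→2→3 rises), coda /m/ ok → permitted
[tu] — σ1 onset /t/, coda /∅/ ok → permitted
[afd.pnu] — σ1 onset /∅/, coda /fd/ (2C) ok; σ2 onset /pn/ (1→3 rises), coda /∅/ ok → permitted
[bmlja] — violates constraint (c): syllable 1 onset /bmlj/ has 4 consonants (> 3) → not permitted
[smlens] — σ1 onset /sml/ (2→3→4 rises), coda /ns/ (2C) ok → permitted
Permitted: [dlje], [mlom], [dsnim], [tu], [afd.pnu], [smlens] → 6.

6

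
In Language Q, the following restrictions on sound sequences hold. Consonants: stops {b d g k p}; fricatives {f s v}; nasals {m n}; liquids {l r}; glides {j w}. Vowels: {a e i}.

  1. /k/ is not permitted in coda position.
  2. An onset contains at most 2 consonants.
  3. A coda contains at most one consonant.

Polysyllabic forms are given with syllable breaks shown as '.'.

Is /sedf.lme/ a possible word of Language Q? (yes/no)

no

/sedf.lme/ — violates constraint 3: syllable 1 coda /df/ has 2 consonants (> 1) → ill-formed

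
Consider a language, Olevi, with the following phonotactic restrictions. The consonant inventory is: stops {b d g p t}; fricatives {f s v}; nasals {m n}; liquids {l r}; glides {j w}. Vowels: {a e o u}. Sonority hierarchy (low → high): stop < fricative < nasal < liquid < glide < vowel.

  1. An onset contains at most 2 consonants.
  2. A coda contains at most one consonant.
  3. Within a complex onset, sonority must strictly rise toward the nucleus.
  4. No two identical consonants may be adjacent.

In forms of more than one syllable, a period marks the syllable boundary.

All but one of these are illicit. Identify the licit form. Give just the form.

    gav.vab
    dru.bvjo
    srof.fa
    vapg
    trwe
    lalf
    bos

gav.vab — violates constraint 4: adjacent identical consonants /vv/ → illicit
dru.bvjo — violates constraint 1: syllable 2 onset /bvj/ has 3 consonants (> 2) → illicit
srof.fa — violates constraint 4: adjacent identical consonants /ff/ → illicit
vapg — violates constraint 2: syllable 1 coda /pg/ has 2 consonants (> 1) → illicit
trwe — violates constraint 1: syllable 1 onset /trw/ has 3 consonants (> 2) → illicit
lalf — violates constraint 2: syllable 1 coda /lf/ has 2 consonants (> 1) → illicit
bos — σ1 onset /b/, coda /s/ ok → licit

bos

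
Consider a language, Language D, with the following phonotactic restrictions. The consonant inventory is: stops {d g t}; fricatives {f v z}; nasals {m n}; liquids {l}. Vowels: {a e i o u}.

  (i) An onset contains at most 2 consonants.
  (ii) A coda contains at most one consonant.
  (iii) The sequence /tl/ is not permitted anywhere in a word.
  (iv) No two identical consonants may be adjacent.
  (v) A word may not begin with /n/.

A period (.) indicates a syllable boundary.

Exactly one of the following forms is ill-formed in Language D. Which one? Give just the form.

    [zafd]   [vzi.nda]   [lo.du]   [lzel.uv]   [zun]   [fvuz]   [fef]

[zafd]

[zafd] — violates constraint (ii): syllable 1 coda /fd/ has 2 consonants (> 1) → ill-formed
[vzi.nda] — σ1 onset /vz/ (2C), coda /∅/ ok; σ2 onset /nd/ (2C), coda /∅/ ok → well-formed
[lo.du] — σ1 onset /l/, coda /∅/ ok; σ2 onset /d/, coda /∅/ ok → well-formed
[lzel.uv] — σ1 onset /lz/ (2C), coda /l/ ok; σ2 onset /∅/, coda /v/ ok → well-formed
[zun] — σ1 onset /z/, coda /n/ ok → well-formed
[fvuz] — σ1 onset /fv/ (2C), coda /z/ ok → well-formed
[fef] — σ1 onset /f/, coda /f/ ok → well-formed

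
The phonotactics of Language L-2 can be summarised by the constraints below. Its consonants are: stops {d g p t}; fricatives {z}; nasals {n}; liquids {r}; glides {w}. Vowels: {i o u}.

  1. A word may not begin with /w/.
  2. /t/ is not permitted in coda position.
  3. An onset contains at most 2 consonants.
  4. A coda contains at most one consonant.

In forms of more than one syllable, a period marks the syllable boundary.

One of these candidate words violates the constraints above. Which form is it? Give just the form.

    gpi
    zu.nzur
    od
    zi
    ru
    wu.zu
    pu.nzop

gpi — σ1 onset /gp/ (2C), coda /∅/ ok → licit
zu.nzur — σ1 onset /z/, coda /∅/ ok; σ2 onset /nz/ (2C), coda /r/ ok → licit
od — σ1 onset /∅/, coda /d/ ok → licit
zi — σ1 onset /z/, coda /∅/ ok → licit
ru — σ1 onset /r/, coda /∅/ ok → licit
wu.zu — violates constraint 1: word begins with /w/ → illicit
pu.nzop — σ1 onset /p/, coda /∅/ ok; σ2 onset /nz/ (2C), coda /p/ ok → licit

wu.zu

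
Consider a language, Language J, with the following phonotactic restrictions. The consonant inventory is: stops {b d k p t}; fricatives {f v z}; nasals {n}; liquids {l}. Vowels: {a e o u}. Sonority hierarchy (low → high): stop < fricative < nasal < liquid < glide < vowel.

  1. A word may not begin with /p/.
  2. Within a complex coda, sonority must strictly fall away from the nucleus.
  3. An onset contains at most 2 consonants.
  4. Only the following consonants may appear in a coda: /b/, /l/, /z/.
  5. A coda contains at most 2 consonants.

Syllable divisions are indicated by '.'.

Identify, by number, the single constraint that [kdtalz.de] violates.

3

[kdtalz.de]: syllable 1 onset /kdt/ has 3 consonants (> 2).
This is a violation of constraint 3: "An onset contains at most 2 consonants."
The remaining constraints (1, 2, 4, 5) are satisfied.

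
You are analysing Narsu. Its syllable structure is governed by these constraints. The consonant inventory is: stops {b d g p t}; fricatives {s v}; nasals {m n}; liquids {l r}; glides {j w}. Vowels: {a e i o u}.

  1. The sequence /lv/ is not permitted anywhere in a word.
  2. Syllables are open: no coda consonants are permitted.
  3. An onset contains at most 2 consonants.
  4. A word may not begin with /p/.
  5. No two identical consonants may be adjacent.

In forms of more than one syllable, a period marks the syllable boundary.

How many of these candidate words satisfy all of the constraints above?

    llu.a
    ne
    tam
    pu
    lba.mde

2

llu.a — violates constraint 5: adjacent identical consonants /ll/ → not permitted
ne — σ1 onset /n/, coda /∅/ ok → permitted
tam — violates constraint 2: syllable 1 coda /m/ has 1 consonant (> 0) → not permitted
pu — violates constraint 4: word begins with /p/ → not permitted
lba.mde — σ1 onset /lb/ (2C), coda /∅/ ok; σ2 onset /md/ (2C), coda /∅/ ok → permitted
Permitted: ne, lba.mde → 2.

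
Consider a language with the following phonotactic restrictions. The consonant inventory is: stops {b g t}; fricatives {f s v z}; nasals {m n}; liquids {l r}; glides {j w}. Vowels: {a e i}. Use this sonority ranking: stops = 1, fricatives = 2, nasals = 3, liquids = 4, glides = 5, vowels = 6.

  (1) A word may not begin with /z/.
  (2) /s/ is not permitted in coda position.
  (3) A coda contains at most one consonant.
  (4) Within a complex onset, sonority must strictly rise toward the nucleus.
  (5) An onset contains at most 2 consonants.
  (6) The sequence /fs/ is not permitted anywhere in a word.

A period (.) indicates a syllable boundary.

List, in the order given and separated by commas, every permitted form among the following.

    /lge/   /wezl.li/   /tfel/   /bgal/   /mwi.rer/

/tfel/, /mwi.rer/

/lge/ — violates constraint 4: syllable 1 onset /lg/: /l/ (liquid, 4) → /g/ (stop, 1) does not rise → not permitted
/wezl.li/ — violates constraint 3: syllable 1 coda /zl/ has 2 consonants (> 1) → not permitted
/tfel/ — σ1 onset /tf/ (1→2 rises), coda /l/ ok → permitted
/bgal/ — violates constraint 4: syllable 1 onset /bg/: /b/ (stop, 1) → /g/ (stop, 1) does not rise → not permitted
/mwi.rer/ — σ1 onset /mw/ (3→5 rises), coda /∅/ ok; σ2 onset /r/, coda /r/ ok → permitted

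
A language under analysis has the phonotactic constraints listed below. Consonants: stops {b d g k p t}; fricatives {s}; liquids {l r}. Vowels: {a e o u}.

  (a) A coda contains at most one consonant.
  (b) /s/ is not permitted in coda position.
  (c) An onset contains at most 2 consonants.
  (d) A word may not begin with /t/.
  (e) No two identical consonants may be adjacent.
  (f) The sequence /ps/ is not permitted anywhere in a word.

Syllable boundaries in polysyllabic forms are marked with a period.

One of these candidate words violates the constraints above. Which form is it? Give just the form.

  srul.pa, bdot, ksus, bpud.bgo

ksus

srul.pa — σ1 onset /sr/ (2C), coda /l/ ok; σ2 onset /p/, coda /∅/ ok → phonotactically legal
bdot — σ1 onset /bd/ (2C), coda /t/ ok → phonotactically legal
ksus — violates constraint (b): syllable 1 coda contains /s/ → phonotactically illegal
bpud.bgo — σ1 onset /bp/ (2C), coda /d/ ok; σ2 onset /bg/ (2C), coda /∅/ ok → phonotactically legal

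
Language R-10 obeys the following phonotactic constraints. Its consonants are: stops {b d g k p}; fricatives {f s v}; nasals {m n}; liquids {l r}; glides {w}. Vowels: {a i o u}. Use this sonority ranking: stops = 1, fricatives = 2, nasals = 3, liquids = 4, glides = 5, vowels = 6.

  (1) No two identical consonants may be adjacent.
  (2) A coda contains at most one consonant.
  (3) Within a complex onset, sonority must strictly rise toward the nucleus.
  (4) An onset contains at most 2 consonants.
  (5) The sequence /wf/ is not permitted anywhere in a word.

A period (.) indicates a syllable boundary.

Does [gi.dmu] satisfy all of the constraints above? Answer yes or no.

[gi.dmu] — σ1 onset /g/, coda /∅/ ok; σ2 onset /dm/ (1→3 rises), coda /∅/ ok → phonotactically legal

yes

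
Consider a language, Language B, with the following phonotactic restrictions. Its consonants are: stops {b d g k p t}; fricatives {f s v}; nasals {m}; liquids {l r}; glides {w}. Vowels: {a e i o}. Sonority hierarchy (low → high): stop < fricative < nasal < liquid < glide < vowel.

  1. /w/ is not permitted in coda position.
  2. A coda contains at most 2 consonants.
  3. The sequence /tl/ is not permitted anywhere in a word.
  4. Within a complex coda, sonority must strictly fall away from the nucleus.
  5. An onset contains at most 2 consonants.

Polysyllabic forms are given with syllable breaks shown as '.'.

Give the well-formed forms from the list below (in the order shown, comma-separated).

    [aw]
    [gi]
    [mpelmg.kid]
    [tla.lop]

[gi]

[aw] — violates constraint 1: syllable 1 coda contains /w/ → ill-formed
[gi] — σ1 onset /g/, coda /∅/ ok → well-formed
[mpelmg.kid] — violates constraint 2: syllable 1 coda /lmg/ has 3 consonants (> 2) → ill-formed
[tla.lop] — violates constraint 3: contains banned sequence /tl/ → ill-formed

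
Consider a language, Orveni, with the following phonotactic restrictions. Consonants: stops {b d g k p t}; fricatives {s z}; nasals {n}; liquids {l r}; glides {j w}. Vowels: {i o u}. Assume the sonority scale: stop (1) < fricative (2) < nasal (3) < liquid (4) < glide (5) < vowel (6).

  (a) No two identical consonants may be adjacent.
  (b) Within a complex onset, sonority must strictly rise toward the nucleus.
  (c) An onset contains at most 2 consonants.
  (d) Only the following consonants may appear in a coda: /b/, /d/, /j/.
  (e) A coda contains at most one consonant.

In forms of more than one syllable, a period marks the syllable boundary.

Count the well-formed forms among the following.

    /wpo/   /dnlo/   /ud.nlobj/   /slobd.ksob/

/wpo/ — violates constraint (b): syllable 1 onset /wp/: /w/ (glide, 5) → /p/ (stop, 1) does not rise → ill-formed
/dnlo/ — violates constraint (c): syllable 1 onset /dnl/ has 3 consonants (> 2) → ill-formed
/ud.nlobj/ — violates constraint (e): syllable 2 coda /bj/ has 2 consonants (> 1) → ill-formed
/slobd.ksob/ — violates constraint (e): syllable 1 coda /bd/ has 2 consonants (> 1) → ill-formed
No form is well-formed → 0.

0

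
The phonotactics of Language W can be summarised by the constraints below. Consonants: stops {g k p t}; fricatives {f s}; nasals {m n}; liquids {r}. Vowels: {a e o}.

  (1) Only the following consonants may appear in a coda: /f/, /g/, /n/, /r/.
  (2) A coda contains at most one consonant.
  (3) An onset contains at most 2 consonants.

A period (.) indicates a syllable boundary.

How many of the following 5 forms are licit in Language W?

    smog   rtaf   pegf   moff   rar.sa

3

smog — σ1 onset /sm/ (2C), coda /g/ ok → licit
rtaf — σ1 onset /rt/ (2C), coda /f/ ok → licit
pegf — violates constraint 2: syllable 1 coda /gf/ has 2 consonants (> 1) → illicit
moff — violates constraint 2: syllable 1 coda /ff/ has 2 consonants (> 1) → illicit
rar.sa — σ1 onset /r/, coda /r/ ok; σ2 onset /s/, coda /∅/ ok → licit
Licit: smog, rtaf, rar.sa → 3.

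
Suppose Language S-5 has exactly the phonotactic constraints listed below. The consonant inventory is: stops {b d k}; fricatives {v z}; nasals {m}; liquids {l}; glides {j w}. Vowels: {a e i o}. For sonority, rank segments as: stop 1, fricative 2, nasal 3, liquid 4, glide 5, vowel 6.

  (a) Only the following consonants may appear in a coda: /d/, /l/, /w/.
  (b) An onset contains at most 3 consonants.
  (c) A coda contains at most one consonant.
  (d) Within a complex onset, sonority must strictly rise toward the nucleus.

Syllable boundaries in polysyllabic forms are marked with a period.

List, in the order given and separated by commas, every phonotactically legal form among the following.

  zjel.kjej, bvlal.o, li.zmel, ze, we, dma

bvlal.o, li.zmel, ze, we, dma

zjel.kjej — violates constraint (a): syllable 2 coda contains /j/, which is not a licensed coda consonant → phonotactically illegal
bvlal.o — σ1 onset /bvl/ (1→2→4 rises), coda /l/ ok; σ2 onset /∅/, coda /∅/ ok → phonotactically legal
li.zmel — σ1 onset /l/, coda /∅/ ok; σ2 onset /zm/ (2→3 rises), coda /l/ ok → phonotactically legal
ze — σ1 onset /z/, coda /∅/ ok → phonotactically legal
we — σ1 onset /w/, coda /∅/ ok → phonotactically legal
dma — σ1 onset /dm/ (1→3 rises), coda /∅/ ok → phonotactically legal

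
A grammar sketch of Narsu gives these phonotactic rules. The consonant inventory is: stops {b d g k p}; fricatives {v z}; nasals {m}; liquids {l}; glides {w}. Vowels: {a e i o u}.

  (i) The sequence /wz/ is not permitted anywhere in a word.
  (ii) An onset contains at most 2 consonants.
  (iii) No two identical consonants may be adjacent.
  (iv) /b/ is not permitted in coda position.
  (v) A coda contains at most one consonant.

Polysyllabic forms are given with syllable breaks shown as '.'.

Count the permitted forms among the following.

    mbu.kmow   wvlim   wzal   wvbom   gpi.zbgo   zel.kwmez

mbu.kmow — σ1 onset /mb/ (2C), coda /∅/ ok; σ2 onset /km/ (2C), coda /w/ ok → permitted
wvlim — violates constraint (ii): syllable 1 onset /wvl/ has 3 consonants (> 2) → not permitted
wzal — violates constraint (i): contains banned sequence /wz/ → not permitted
wvbom — violates constraint (ii): syllable 1 onset /wvb/ has 3 consonants (> 2) → not permitted
gpi.zbgo — violates constraint (ii): syllable 2 onset /zbg/ has 3 consonants (> 2) → not permitted
zel.kwmez — violates constraint (ii): syllable 2 onset /kwm/ has 3 consonants (> 2) → not permitted
Permitted: mbu.kmow → 1.

1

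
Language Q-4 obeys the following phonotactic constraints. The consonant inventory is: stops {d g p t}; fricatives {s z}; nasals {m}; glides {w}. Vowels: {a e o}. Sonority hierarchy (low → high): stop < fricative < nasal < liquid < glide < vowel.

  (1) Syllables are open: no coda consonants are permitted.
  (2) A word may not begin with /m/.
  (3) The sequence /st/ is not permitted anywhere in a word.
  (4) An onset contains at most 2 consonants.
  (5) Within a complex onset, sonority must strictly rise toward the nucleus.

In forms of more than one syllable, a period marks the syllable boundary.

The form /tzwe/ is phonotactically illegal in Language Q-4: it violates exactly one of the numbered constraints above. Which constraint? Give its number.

/tzwe/: syllable 1 onset /tzw/ has 3 consonants (> 2).
This is a violation of constraint 4: "An onset contains at most 2 consonants."
The remaining constraints (1, 2, 3, 5) are satisfied.

4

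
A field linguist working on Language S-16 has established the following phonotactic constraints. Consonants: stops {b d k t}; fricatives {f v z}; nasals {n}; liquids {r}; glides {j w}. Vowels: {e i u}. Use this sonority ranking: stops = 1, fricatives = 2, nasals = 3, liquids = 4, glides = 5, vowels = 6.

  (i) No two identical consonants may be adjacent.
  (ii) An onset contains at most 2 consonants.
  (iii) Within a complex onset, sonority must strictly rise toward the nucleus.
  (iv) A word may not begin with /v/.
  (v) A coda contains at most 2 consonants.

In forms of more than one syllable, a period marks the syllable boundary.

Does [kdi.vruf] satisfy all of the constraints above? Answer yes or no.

no

[kdi.vruf] — violates constraint (iii): syllable 1 onset /kd/: /k/ (stop, 1) → /d/ (stop, 1) does not rise → not permitted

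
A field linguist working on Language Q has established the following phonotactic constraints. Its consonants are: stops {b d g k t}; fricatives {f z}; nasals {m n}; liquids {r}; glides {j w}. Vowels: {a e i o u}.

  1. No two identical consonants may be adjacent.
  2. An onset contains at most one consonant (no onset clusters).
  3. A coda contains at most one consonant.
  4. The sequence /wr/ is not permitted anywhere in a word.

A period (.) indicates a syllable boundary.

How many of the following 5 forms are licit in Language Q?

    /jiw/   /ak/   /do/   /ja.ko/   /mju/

/jiw/ — σ1 onset /j/, coda /w/ ok → licit
/ak/ — σ1 onset /∅/, coda /k/ ok → licit
/do/ — σ1 onset /d/, coda /∅/ ok → licit
/ja.ko/ — σ1 onset /j/, coda /∅/ ok; σ2 onset /k/, coda /∅/ ok → licit
/mju/ — violates constraint 2: syllable 1 onset /mj/ has 2 consonants (> 1) → illicit
Licit: /jiw/, /ak/, /do/, /ja.ko/ → 4.

4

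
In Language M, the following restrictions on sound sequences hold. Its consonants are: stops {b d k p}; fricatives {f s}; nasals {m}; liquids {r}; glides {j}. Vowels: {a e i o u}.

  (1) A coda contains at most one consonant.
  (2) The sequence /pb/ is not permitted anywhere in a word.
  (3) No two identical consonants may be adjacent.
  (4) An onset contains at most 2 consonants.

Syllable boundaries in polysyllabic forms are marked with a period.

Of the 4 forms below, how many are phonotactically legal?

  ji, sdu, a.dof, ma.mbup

4

ji — σ1 onset /j/, coda /∅/ ok → phonotactically legal
sdu — σ1 onset /sd/ (2C), coda /∅/ ok → phonotactically legal
a.dof — σ1 onset /∅/, coda /∅/ ok; σ2 onset /d/, coda /f/ ok → phonotactically legal
ma.mbup — σ1 onset /m/, coda /∅/ ok; σ2 onset /mb/ (2C), coda /p/ ok → phonotactically legal
Phonotactically legal: ji, sdu, a.dof, ma.mbup → 4.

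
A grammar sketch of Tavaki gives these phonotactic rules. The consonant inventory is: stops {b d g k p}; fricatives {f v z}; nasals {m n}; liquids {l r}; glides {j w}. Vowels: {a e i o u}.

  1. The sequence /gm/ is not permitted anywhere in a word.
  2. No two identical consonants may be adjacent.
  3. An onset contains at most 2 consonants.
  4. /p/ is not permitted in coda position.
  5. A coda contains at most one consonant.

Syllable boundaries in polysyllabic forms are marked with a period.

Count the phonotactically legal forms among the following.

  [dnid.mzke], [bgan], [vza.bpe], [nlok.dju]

[dnid.mzke] — violates constraint 3: syllable 2 onset /mzk/ has 3 consonants (> 2) → phonotactically illegal
[bgan] — σ1 onset /bg/ (2C), coda /n/ ok → phonotactically legal
[vza.bpe] — σ1 onset /vz/ (2C), coda /∅/ ok; σ2 onset /bp/ (2C), coda /∅/ ok → phonotactically legal
[nlok.dju] — σ1 onset /nl/ (2C), coda /k/ ok; σ2 onset /dj/ (2C), coda /∅/ ok → phonotactically legal
Phonotactically legal: [bgan], [vza.bpe], [nlok.dju] → 3.

3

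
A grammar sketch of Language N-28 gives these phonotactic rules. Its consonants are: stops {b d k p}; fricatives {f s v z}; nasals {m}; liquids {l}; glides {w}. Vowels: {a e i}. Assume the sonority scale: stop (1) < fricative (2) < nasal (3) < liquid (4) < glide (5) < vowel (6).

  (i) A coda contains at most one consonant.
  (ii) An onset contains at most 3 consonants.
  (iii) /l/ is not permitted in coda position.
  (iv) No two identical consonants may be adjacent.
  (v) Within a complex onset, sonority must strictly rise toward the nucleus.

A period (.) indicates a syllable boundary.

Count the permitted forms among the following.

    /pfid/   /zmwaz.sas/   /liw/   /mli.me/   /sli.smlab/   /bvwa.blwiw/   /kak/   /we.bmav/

8

/pfid/ — σ1 onset /pf/ (1→2 rises), coda /d/ ok → permitted
/zmwaz.sas/ — σ1 onset /zmw/ (2→3→5 rises), coda /z/ ok; σ2 onset /s/, coda /s/ ok → permitted
/liw/ — σ1 onset /l/, coda /w/ ok → permitted
/mli.me/ — σ1 onset /ml/ (3→4 rises), coda /∅/ ok; σ2 onset /m/, coda /∅/ ok → permitted
/sli.smlab/ — σ1 onset /sl/ (2→4 rises), coda /∅/ ok; σ2 onset /sml/ (2→3→4 rises), coda /b/ ok → permitted
/bvwa.blwiw/ — σ1 onset /bvw/ (1→2→5 rises), coda /∅/ ok; σ2 onset /blw/ (1→4→5 rises), coda /w/ ok → permitted
/kak/ — σ1 onset /k/, coda /k/ ok → permitted
/we.bmav/ — σ1 onset /w/, coda /∅/ ok; σ2 onset /bm/ (1→3 rises), coda /v/ ok → permitted
Permitted: /pfid/, /zmwaz.sas/, /liw/, /mli.me/, /sli.smlab/, /bvwa.blwiw/, /kak/, /we.bmav/ → 8.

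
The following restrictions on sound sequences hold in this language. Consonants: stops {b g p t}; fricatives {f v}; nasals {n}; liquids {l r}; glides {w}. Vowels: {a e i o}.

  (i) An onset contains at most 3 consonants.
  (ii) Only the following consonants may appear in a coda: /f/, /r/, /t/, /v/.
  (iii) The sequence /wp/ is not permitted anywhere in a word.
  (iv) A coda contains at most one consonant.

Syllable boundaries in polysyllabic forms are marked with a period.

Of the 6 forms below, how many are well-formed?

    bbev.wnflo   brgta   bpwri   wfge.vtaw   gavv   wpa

bbev.wnflo — violates constraint (i): syllable 2 onset /wnfl/ has 4 consonants (> 3) → ill-formed
brgta — violates constraint (i): syllable 1 onset /brgt/ has 4 consonants (> 3) → ill-formed
bpwri — violates constraint (i): syllable 1 onset /bpwr/ has 4 consonants (> 3) → ill-formed
wfge.vtaw — violates constraint (ii): syllable 2 coda contains /w/, which is not a licensed coda consonant → ill-formed
gavv — violates constraint (iv): syllable 1 coda /vv/ has 2 consonants (> 1) → ill-formed
wpa — violates constraint (iii): contains banned sequence /wp/ → ill-formed
No form is well-formed → 0.

0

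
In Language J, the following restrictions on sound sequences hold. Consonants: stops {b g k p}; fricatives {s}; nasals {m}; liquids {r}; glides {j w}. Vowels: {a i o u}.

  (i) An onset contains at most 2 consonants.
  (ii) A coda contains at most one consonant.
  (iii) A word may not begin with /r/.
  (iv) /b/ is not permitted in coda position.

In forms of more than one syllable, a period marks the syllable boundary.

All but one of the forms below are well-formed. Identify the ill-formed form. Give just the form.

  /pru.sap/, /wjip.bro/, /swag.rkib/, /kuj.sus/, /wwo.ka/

/swag.rkib/

/pru.sap/ — σ1 onset /pr/ (2C), coda /∅/ ok; σ2 onset /s/, coda /p/ ok → well-formed
/wjip.bro/ — σ1 onset /wj/ (2C), coda /p/ ok; σ2 onset /br/ (2C), coda /∅/ ok → well-formed
/swag.rkib/ — violates constraint (iv): syllable 2 coda contains /b/ → ill-formed
/kuj.sus/ — σ1 onset /k/, coda /j/ ok; σ2 onset /s/, coda /s/ ok → well-formed
/wwo.ka/ — σ1 onset /ww/ (2C), coda /∅/ ok; σ2 onset /k/, coda /∅/ ok → well-formed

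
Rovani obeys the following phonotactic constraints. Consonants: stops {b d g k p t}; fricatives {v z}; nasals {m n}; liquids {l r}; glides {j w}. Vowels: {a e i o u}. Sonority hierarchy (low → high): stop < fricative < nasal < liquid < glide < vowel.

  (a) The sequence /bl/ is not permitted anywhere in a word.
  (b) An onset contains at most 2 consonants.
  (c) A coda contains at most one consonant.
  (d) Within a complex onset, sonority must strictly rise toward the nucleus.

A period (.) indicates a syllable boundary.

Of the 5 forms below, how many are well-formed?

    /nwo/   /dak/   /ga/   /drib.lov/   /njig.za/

4

/nwo/ — σ1 onset /nw/ (3→5 rises), coda /∅/ ok → well-formed
/dak/ — σ1 onset /d/, coda /k/ ok → well-formed
/ga/ — σ1 onset /g/, coda /∅/ ok → well-formed
/drib.lov/ — violates constraint (a): contains banned sequence /bl/ → ill-formed
/njig.za/ — σ1 onset /nj/ (3→5 rises), coda /g/ ok; σ2 onset /z/, coda /∅/ ok → well-formed
Well-formed: /nwo/, /dak/, /ga/, /njig.za/ → 4.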